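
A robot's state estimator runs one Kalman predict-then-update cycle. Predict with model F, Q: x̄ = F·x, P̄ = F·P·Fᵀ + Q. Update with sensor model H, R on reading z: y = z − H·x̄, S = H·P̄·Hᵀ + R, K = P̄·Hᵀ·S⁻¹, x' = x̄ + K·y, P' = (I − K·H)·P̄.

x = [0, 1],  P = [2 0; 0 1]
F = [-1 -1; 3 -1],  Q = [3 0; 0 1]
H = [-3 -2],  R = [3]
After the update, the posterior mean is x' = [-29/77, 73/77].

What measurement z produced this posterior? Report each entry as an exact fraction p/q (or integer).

z = [-1]

x̄ = F·x = [-1, -1]
P̄ = F·P·Fᵀ + Q = [6 -5; -5 20]
S = H·P̄·Hᵀ + R = [77]
K = P̄·Hᵀ·S⁻¹ = [-8/77; -25/77]
x' − x̄ = [48/77, 150/77] = K·y
y = (KᵀK)⁻¹·Kᵀ·(x' − x̄) = [-6]
z = y + H·x̄ = [-6] + [5] = [-1]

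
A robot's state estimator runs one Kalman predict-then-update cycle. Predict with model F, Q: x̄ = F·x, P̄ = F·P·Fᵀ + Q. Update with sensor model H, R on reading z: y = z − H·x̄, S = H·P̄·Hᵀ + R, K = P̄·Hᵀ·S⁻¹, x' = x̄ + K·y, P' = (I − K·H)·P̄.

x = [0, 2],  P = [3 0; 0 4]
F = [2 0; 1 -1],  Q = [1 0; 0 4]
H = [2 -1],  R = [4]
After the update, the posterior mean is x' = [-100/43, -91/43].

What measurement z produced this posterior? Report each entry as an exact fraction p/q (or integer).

z = [-3]

x̄ = F·x = [0, -2]
P̄ = F·P·Fᵀ + Q = [13 6; 6 11]
S = H·P̄·Hᵀ + R = [43]
K = P̄·Hᵀ·S⁻¹ = [20/43; 1/43]
x' − x̄ = [-100/43, -5/43] = K·y
y = (KᵀK)⁻¹·Kᵀ·(x' − x̄) = [-5]
z = y + H·x̄ = [-5] + [2] = [-3]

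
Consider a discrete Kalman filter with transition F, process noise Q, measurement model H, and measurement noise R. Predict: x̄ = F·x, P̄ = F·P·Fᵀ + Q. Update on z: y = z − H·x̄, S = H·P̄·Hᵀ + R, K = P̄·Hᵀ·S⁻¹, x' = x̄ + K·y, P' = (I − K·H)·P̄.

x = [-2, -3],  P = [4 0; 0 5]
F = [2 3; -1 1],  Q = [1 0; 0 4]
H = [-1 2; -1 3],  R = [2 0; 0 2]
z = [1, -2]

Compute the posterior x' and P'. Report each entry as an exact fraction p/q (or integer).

x' = [-9205/1207, -3869/1207]
P' = [19930/1207 7598/1207; 7598/1207 3080/1207]

x̄ = F·x = [-13, -1]
P̄ = F·P·Fᵀ + Q = [62 7; 7 13]
y = z − H·x̄ = [-10, -12]
S = H·P̄·Hᵀ + R = [88 105; 105 139]
K = P̄·Hᵀ·S⁻¹ = [-2367/1207 1432/1207; -719/1207 821/1207]
x' = x̄ + K·y = [-9205/1207, -3869/1207]
P' = (I − K·H)·P̄ = [19930/1207 7598/1207; 7598/1207 3080/1207]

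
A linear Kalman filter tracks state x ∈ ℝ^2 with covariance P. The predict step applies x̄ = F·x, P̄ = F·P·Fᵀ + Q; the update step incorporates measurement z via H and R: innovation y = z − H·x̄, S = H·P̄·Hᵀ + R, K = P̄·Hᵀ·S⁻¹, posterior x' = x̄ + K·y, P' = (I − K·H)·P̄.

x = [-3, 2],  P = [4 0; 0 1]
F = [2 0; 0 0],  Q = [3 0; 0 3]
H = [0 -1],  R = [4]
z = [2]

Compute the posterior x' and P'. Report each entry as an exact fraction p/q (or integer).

x' = [-6, -6/7]
P' = [19 0; 0 12/7]

x̄ = F·x = [-6, 0]
P̄ = F·P·Fᵀ + Q = [19 0; 0 3]
y = z − H·x̄ = [2]
S = H·P̄·Hᵀ + R = [7]
K = P̄·Hᵀ·S⁻¹ = [0; -3/7]
x' = x̄ + K·y = [-6, -6/7]
P' = (I − K·H)·P̄ = [19 0; 0 12/7]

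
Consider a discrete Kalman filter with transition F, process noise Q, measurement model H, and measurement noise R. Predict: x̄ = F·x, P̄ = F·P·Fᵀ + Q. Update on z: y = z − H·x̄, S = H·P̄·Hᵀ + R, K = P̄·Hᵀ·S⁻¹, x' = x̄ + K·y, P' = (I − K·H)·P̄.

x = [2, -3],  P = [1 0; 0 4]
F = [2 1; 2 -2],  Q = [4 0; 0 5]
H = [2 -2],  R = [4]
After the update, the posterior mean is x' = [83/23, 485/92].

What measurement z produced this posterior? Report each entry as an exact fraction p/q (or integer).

x̄ = F·x = [1, 10]
P̄ = F·P·Fᵀ + Q = [12 -4; -4 25]
S = H·P̄·Hᵀ + R = [184]
K = P̄·Hᵀ·S⁻¹ = [4/23; -29/92]
x' − x̄ = [60/23, -435/92] = K·y
y = (KᵀK)⁻¹·Kᵀ·(x' − x̄) = [15]
z = y + H·x̄ = [15] + [-18] = [-3]

z = [-3]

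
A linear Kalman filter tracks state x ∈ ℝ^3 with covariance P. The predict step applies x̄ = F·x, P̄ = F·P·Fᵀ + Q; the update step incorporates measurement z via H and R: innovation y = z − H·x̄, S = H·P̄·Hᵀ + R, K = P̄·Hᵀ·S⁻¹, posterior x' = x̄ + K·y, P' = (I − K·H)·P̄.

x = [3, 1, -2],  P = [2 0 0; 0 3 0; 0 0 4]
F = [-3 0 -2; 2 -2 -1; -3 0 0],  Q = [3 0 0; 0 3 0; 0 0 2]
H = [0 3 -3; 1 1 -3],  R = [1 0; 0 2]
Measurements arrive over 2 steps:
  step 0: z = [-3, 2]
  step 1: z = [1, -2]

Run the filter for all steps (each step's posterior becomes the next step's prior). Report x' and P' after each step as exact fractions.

step 0: x' = [-5855/14359, -224/83, -24687/14359], P' = [308839/14359 823/83 144450/14359; 823/83 433/83 426/83; 144450/14359 426/83 74060/14359]
step 1: x' = [3494227950/393484747, 2252196148/393484747, 2132272620/393484747], P' = [8181099791/393484747 3823866577/393484747 3896925552/393484747; 3823866577/393484747 2013833304/393484747 1993101963/393484747; 3896925552/393484747 1993101963/393484747 2014924499/393484747]

step 0: x̄ = F·x = [-5, 6, -9]
step 0: P̄ = F·P·Fᵀ + Q = [37 -4 18; -4 27 -12; 18 -12 20]
step 0: y = z − H·x̄ = [-48, -26]
step 0: S = H·P̄·Hᵀ + R = [640 339; 339 202]
step 0: K = P̄·Hᵀ·S⁻¹ = [-6213/14359 8934/14359; 21/83 -11/83; -1086/14359 -2016/14359]
step 0: x' = x̄ + K·y = [-5855/14359, -224/83, -24687/14359]
step 0: P' = (I − K·H)·P̄ = [308839/14359 823/83 144450/14359; 823/83 433/83 426/83; 144450/14359 426/83 74060/14359]
step 1: x̄ = F·x = [66939/14359, 90481/14359, 17565/14359]
step 1: P̄ = F·P·Fᵀ + Q = [4852268/14359 -700298/14359 3646251/14359; -700298/14359 230089/14359 -565410/14359; 3646251/14359 -565410/14359 2808269/14359]
step 1: y = z − H·x̄ = [-204389/14359, -133443/14359]
step 1: S = H·P̄·Hᵀ + R = [37536961/14359 19709961/14359; 19709961/14359 10499854/14359]
step 1: K = P̄·Hᵀ·S⁻¹ = [-219176925/393484747 157094856/393484747; 62194023/393484747 -70803004/393484747; -65467608/393484747 -77372991/393484747]
step 1: x' = x̄ + K·y = [3494227950/393484747, 2252196148/393484747, 2132272620/393484747]
step 1: P' = (I − K·H)·P̄ = [8181099791/393484747 3823866577/393484747 3896925552/393484747; 3823866577/393484747 2013833304/393484747 1993101963/393484747; 3896925552/393484747 1993101963/393484747 2014924499/393484747]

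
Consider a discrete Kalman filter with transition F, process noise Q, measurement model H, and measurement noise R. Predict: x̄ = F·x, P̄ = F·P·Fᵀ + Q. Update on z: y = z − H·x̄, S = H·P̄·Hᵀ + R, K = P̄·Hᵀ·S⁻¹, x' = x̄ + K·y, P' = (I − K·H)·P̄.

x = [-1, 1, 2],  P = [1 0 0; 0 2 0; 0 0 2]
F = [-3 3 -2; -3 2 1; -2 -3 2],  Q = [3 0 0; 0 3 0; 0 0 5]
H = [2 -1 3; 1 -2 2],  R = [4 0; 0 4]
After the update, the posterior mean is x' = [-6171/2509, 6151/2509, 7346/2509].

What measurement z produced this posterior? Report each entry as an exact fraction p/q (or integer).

z = [1, -1]

x̄ = F·x = [2, 7, 3]
P̄ = F·P·Fᵀ + Q = [38 17 -20; 17 22 -2; -20 -2 35]
S = H·P̄·Hᵀ + R = [197 121; 121 138]
K = P̄·Hᵀ·S⁻¹ = [4218/12545 -6971/12545; 4579/12545 -6833/12545; 2712/12545 2531/12545]
x' − x̄ = [-11189/2509, -11412/2509, -181/2509] = K·y
y = (KᵀK)⁻¹·Kᵀ·(x' − x̄) = [-5, 5]
z = y + H·x̄ = [-5, 5] + [6, -6] = [1, -1]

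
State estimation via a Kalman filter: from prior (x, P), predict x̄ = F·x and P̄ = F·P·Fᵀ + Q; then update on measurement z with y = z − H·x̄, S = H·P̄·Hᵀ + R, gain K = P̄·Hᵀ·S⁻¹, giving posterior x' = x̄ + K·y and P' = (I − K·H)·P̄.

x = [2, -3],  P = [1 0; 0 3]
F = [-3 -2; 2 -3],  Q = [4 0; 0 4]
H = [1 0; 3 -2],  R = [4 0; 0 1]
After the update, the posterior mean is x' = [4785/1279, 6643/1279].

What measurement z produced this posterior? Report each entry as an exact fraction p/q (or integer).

x̄ = F·x = [0, 13]
P̄ = F·P·Fᵀ + Q = [25 12; 12 35]
S = H·P̄·Hᵀ + R = [29 51; 51 222]
K = P̄·Hᵀ·S⁻¹ = [983/1279 68/1279; 1466/1279 -1598/3837]
x' − x̄ = [4785/1279, -9984/1279] = K·y
y = (KᵀK)⁻¹·Kᵀ·(x' − x̄) = [3, 27]
z = y + H·x̄ = [3, 27] + [0, -26] = [3, 1]

z = [3, 1]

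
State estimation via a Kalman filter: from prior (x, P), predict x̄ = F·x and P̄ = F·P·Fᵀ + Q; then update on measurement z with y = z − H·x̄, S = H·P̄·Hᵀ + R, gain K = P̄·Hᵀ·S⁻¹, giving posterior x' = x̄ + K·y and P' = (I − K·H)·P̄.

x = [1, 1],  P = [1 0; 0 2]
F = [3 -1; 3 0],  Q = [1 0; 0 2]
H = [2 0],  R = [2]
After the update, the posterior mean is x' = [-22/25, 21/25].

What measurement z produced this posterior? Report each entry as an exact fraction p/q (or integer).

x̄ = F·x = [2, 3]
P̄ = F·P·Fᵀ + Q = [12 9; 9 11]
S = H·P̄·Hᵀ + R = [50]
K = P̄·Hᵀ·S⁻¹ = [12/25; 9/25]
x' − x̄ = [-72/25, -54/25] = K·y
y = (KᵀK)⁻¹·Kᵀ·(x' − x̄) = [-6]
z = y + H·x̄ = [-6] + [4] = [-2]

z = [-2]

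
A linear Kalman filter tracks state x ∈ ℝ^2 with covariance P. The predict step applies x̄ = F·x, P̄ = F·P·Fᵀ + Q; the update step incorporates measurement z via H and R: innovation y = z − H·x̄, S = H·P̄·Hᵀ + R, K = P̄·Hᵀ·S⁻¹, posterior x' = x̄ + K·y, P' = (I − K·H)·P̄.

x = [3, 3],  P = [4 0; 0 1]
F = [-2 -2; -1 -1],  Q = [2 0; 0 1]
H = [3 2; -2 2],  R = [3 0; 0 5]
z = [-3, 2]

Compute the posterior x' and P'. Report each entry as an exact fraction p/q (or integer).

x̄ = F·x = [-12, -6]
P̄ = F·P·Fᵀ + Q = [22 10; 10 6]
y = z − H·x̄ = [45, -10]
S = H·P̄·Hᵀ + R = [345 -88; -88 37]
K = P̄·Hᵀ·S⁻¹ = [1070/5021 -712/5021; 850/5021 936/5021]
x' = x̄ + K·y = [-4982/5021, -1236/5021]
P' = (I − K·H)·P̄ = [1354/5021 -426/5021; -426/5021 1914/5021]

x' = [-4982/5021, -1236/5021]
P' = [1354/5021 -426/5021; -426/5021 1914/5021]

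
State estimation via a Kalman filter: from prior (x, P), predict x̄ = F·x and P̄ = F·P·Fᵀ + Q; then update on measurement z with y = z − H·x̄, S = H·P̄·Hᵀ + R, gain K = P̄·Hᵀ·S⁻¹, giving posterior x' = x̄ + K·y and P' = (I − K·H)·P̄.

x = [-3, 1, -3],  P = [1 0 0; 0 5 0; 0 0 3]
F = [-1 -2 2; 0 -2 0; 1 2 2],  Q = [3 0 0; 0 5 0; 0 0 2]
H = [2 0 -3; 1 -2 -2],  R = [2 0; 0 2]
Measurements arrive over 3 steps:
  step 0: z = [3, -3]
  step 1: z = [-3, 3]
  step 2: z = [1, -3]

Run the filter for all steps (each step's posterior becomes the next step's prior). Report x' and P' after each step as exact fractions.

step 0: x̄ = F·x = [-5, -2, -7]
step 0: P̄ = F·P·Fᵀ + Q = [36 20 -9; 20 25 -20; -9 -20 35]
step 0: y = z − H·x̄ = [-8, -16]
step 0: S = H·P̄·Hᵀ + R = [569 145; 145 74]
step 0: K = P̄·Hᵀ·S⁻¹ = [5296/21081 -6389/21081; 5950/21081 -8810/21081; -1149/7027 -1452/7027]
step 0: x' = x̄ + K·y = [-15183/7027, 17066/7027, -16765/7027]
step 0: P' = (I − K·H)·P̄ = [324058/21081 -44090/21081 70836/7027; -44090/21081 20125/21081 -11120/7027; 70836/7027 -11120/7027 47990/7027]
step 1: x̄ = F·x = [-52479/7027, -34132/7027, -14581/7027]
step 1: P̄ = F·P·Fᵀ + Q = [94723/7027 41920/7027 115894/7027; 41920/7027 185905/21081 47040/7027; 115894/7027 47040/7027 476464/7027]
step 1: y = z − H·x̄ = [40134/7027, -23866/7027]
step 1: S = H·P̄·Hᵀ + R = [3290394/7027 2351532/7027; 2351532/7027 6022711/21081]
step 1: K = P̄·Hᵀ·S⁻¹ = [43075696/229684353 -25243167/76561451; 63847300/229684353 -31644490/76561451; -45836750/229684353 -17612622/76561451]
step 1: x' = x̄ + K·y = [-404034197/76561451, -142851696/76561451, -186310477/76561451]
step 1: P' = (I − K·H)·P̄ = [1685426410/229684353 -176457770/229684353 1094900476/229684353; -176457770/229684353 166907965/229684353 -160203380/229684353; 1094900476/229684353 -160203380/229684353 760491484/229684353]
step 2: x̄ = F·x = [317116635/76561451, 285703392/76561451, -1062358543/76561451]
step 2: P̄ = F·P·Fᵀ + Q = [2280271321/229684353 955529840/229684353 1394738746/229684353; 955529840/229684353 1816053625/229684353 326097200/229684353; 1394738746/229684353 326097200/229684353 8246536696/229684353]
step 2: y = z − H·x̄ = [-3744747448/76561451, -2100111290/76561451]
step 2: S = H·P̄·Hᵀ + R = [67062419302/229684353 42411055436/229684353; 42411055436/229684353 36197704567/229684353]
step 2: K = P̄·Hᵀ·S⁻¹ = [253104270384/1368852536173 -388074505241/1368852536173; 380828704420/1368852536173 -572078955750/1368852536173; -275482096946/1368852536173 -272853355306/1368852536173]
step 2: x' = x̄ + K·y = [3935061122363/1368852536173, 2173521599956/1368852536173, 1964710747059/1368852536173]
step 2: P' = (I − K·H)·P̄ = [9085781687202/1368852536173 -957486262370/1368852536173 5888451611212/1368852536173; -957486262370/1368852536173 985545802425/1368852536173 -892209977860/1368852536173; 5888451611212/1368852536173 -892209977860/1368852536173 4109289138772/1368852536173]

step 0: x' = [-15183/7027, 17066/7027, -16765/7027], P' = [324058/21081 -44090/21081 70836/7027; -44090/21081 20125/21081 -11120/7027; 70836/7027 -11120/7027 47990/7027]
step 1: x' = [-404034197/76561451, -142851696/76561451, -186310477/76561451], P' = [1685426410/229684353 -176457770/229684353 1094900476/229684353; -176457770/229684353 166907965/229684353 -160203380/229684353; 1094900476/229684353 -160203380/229684353 760491484/229684353]
step 2: x' = [3935061122363/1368852536173, 2173521599956/1368852536173, 1964710747059/1368852536173], P' = [9085781687202/1368852536173 -957486262370/1368852536173 5888451611212/1368852536173; -957486262370/1368852536173 985545802425/1368852536173 -892209977860/1368852536173; 5888451611212/1368852536173 -892209977860/1368852536173 4109289138772/1368852536173]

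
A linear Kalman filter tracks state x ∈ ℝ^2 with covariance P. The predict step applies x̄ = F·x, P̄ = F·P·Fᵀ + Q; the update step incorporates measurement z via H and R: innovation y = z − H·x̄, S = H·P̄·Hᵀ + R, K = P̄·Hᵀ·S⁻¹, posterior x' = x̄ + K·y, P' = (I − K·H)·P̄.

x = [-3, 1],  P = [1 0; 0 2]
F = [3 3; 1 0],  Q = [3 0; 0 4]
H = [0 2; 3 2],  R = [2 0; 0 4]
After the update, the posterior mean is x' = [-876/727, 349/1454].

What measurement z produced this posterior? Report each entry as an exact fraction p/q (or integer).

x̄ = F·x = [-6, -3]
P̄ = F·P·Fᵀ + Q = [30 3; 3 5]
S = H·P̄·Hᵀ + R = [22 38; 38 330]
K = P̄·Hᵀ·S⁻¹ = [-417/1454 471/1454; 1289/2908 19/2908]
x' − x̄ = [3486/727, 4711/1454] = K·y
y = (KᵀK)⁻¹·Kᵀ·(x' − x̄) = [7, 21]
z = y + H·x̄ = [7, 21] + [-6, -24] = [1, -3]

z = [1, -3]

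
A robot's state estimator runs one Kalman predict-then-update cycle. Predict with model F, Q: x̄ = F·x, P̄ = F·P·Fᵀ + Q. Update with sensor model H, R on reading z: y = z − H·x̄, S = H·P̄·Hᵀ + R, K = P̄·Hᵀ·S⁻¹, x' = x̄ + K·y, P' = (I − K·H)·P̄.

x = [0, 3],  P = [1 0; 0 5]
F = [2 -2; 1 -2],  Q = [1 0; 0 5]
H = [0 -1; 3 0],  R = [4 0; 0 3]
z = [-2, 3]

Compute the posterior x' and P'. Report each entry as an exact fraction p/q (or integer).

x̄ = F·x = [-6, -6]
P̄ = F·P·Fᵀ + Q = [25 22; 22 26]
y = z − H·x̄ = [-8, 21]
S = H·P̄·Hᵀ + R = [30 -66; -66 228]
K = P̄·Hᵀ·S⁻¹ = [-11/414 133/414; -131/207 22/207]
x' = x̄ + K·y = [397/414, 268/207]
P' = (I − K·H)·P̄ = [133/414 22/207; 22/207 524/207]

x' = [397/414, 268/207]
P' = [133/414 22/207; 22/207 524/207]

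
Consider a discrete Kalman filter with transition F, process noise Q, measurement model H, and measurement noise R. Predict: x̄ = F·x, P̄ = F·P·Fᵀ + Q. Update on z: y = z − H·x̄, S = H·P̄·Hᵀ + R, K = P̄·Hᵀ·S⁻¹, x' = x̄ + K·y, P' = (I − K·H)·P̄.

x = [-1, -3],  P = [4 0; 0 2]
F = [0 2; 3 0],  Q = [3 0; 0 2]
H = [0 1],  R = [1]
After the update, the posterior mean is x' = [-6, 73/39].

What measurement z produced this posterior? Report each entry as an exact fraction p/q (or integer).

z = [2]

x̄ = F·x = [-6, -3]
P̄ = F·P·Fᵀ + Q = [11 0; 0 38]
S = H·P̄·Hᵀ + R = [39]
K = P̄·Hᵀ·S⁻¹ = [0; 38/39]
x' − x̄ = [0, 190/39] = K·y
y = (KᵀK)⁻¹·Kᵀ·(x' − x̄) = [5]
z = y + H·x̄ = [5] + [-3] = [2]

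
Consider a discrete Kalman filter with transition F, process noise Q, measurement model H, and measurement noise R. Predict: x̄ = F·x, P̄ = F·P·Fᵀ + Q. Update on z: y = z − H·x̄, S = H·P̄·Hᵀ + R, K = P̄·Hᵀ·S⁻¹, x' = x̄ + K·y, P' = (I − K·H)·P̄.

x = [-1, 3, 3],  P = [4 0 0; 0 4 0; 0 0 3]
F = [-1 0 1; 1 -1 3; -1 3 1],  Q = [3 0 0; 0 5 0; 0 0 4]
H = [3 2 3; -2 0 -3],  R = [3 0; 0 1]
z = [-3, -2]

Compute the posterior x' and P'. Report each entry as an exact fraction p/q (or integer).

x̄ = F·x = [4, 5, 13]
P̄ = F·P·Fᵀ + Q = [10 5 7; 5 40 -7; 7 -7 47]
y = z − H·x̄ = [-64, 45]
S = H·P̄·Hᵀ + R = [778 -566; -566 548]
K = P̄·Hᵀ·S⁻¹ = [5111/52994 657/26497; 23389/52994 25221/52994; -3313/52994 -18411/52994]
x' = x̄ + K·y = [-27999/26497, -96981/52994, 72459/52994]
P' = (I − K·H)·P̄ = [272043/52994 -63849/26497 -90900/26497; -63849/26497 111543/52994 76725/52994; -90900/26497 76725/52994 127337/52994]

x' = [-27999/26497, -96981/52994, 72459/52994]
P' = [272043/52994 -63849/26497 -90900/26497; -63849/26497 111543/52994 76725/52994; -90900/26497 76725/52994 127337/52994]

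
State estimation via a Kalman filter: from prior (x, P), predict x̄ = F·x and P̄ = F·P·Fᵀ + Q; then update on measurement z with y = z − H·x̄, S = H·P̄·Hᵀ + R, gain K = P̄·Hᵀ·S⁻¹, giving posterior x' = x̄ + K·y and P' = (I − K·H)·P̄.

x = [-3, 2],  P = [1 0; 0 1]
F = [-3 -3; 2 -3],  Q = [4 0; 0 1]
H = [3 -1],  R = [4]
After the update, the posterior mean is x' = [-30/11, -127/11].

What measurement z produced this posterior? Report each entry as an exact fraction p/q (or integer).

x̄ = F·x = [3, -12]
P̄ = F·P·Fᵀ + Q = [22 3; 3 14]
S = H·P̄·Hᵀ + R = [198]
K = P̄·Hᵀ·S⁻¹ = [7/22; -5/198]
x' − x̄ = [-63/11, 5/11] = K·y
y = (KᵀK)⁻¹·Kᵀ·(x' − x̄) = [-18]
z = y + H·x̄ = [-18] + [21] = [3]

z = [3]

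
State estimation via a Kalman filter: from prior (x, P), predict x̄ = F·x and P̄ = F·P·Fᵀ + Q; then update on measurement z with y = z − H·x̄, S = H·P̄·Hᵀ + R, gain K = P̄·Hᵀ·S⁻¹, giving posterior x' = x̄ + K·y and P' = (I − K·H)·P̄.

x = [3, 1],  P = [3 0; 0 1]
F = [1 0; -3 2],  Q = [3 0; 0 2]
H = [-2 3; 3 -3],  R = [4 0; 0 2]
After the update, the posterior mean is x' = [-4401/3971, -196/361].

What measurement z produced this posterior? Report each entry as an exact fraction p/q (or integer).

x̄ = F·x = [3, -7]
P̄ = F·P·Fᵀ + Q = [6 -9; -9 33]
S = H·P̄·Hᵀ + R = [433 -468; -468 515]
K = P̄·Hᵀ·S⁻¹ = [975/3971 1233/3971; 117/361 18/361]
x' − x̄ = [-16314/3971, 2331/361] = K·y
y = (KᵀK)⁻¹·Kᵀ·(x' − x̄) = [25, -33]
z = y + H·x̄ = [25, -33] + [-27, 30] = [-2, -3]

z = [-2, -3]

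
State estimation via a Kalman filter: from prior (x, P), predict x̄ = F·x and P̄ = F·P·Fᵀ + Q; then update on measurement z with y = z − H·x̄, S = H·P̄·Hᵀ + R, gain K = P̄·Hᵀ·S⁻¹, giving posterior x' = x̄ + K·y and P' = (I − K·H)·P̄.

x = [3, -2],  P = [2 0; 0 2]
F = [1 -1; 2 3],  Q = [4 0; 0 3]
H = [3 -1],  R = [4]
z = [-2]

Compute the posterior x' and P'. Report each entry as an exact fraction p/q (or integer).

x' = [11/9, 595/117]
P' = [20/9 52/9; 52/9 2168/117]

x̄ = F·x = [5, 0]
P̄ = F·P·Fᵀ + Q = [8 -2; -2 29]
y = z − H·x̄ = [-17]
S = H·P̄·Hᵀ + R = [117]
K = P̄·Hᵀ·S⁻¹ = [2/9; -35/117]
x' = x̄ + K·y = [11/9, 595/117]
P' = (I − K·H)·P̄ = [20/9 52/9; 52/9 2168/117]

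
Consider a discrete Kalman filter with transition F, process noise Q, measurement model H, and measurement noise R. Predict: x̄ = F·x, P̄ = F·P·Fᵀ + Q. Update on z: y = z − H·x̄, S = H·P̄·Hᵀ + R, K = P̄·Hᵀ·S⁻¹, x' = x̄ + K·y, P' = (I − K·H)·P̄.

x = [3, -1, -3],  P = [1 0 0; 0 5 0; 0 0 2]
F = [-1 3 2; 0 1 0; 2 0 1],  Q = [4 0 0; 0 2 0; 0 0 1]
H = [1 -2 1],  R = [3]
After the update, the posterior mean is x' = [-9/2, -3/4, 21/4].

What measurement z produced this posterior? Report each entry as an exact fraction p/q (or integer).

z = [3]

x̄ = F·x = [-12, -1, 3]
P̄ = F·P·Fᵀ + Q = [58 15 2; 15 7 0; 2 0 7]
S = H·P̄·Hᵀ + R = [40]
K = P̄·Hᵀ·S⁻¹ = [3/4; 1/40; 9/40]
x' − x̄ = [15/2, 1/4, 9/4] = K·y
y = (KᵀK)⁻¹·Kᵀ·(x' − x̄) = [10]
z = y + H·x̄ = [10] + [-7] = [3]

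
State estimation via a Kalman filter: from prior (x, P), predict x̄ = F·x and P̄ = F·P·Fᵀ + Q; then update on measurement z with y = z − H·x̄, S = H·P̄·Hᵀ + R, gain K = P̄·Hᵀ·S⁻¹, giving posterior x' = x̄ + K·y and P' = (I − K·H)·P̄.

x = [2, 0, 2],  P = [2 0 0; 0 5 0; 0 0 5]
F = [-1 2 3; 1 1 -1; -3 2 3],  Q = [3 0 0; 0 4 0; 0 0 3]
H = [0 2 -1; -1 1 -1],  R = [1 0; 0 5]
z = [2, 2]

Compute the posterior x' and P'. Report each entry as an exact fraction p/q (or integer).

x' = [10822/13529, -6626/13529, -41016/13529]
P' = [48635/13529 118/13529 -4517/13529; 118/13529 24713/13529 42185/13529; -4517/13529 42185/13529 83062/13529]

x̄ = F·x = [4, 0, 0]
P̄ = F·P·Fᵀ + Q = [70 -7 71; -7 16 -11; 71 -11 86]
y = z − H·x̄ = [2, 6]
S = H·P̄·Hᵀ + R = [195 236; 236 355]
K = P̄·Hᵀ·S⁻¹ = [4753/13529 -8800/13529; 7241/13529 -3518/13529; 1308/13529 -7272/13529]
x' = x̄ + K·y = [10822/13529, -6626/13529, -41016/13529]
P' = (I − K·H)·P̄ = [48635/13529 118/13529 -4517/13529; 118/13529 24713/13529 42185/13529; -4517/13529 42185/13529 83062/13529]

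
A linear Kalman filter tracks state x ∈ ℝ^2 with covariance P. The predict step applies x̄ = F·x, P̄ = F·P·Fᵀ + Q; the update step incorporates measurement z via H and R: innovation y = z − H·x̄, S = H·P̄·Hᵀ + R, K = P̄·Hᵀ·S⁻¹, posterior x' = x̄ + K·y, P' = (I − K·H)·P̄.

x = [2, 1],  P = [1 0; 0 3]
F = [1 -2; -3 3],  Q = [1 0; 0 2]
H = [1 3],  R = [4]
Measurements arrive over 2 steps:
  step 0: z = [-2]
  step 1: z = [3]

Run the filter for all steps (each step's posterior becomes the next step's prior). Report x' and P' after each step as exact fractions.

step 0: x' = [-343/234, -17/78], P' = [875/234 -119/78; -119/78 27/26]
step 1: x' = [15683/113273, 110292/113273], P' = [255074/113273 -109530/113273; -109530/113273 94606/113273]

step 0: x̄ = F·x = [0, -3]
step 0: P̄ = F·P·Fᵀ + Q = [14 -21; -21 38]
step 0: y = z − H·x̄ = [7]
step 0: S = H·P̄·Hᵀ + R = [234]
step 0: K = P̄·Hᵀ·S⁻¹ = [-49/234; 31/78]
step 0: x' = x̄ + K·y = [-343/234, -17/78]
step 0: P' = (I − K·H)·P̄ = [875/234 -119/78; -119/78 27/26]
step 1: x̄ = F·x = [-241/234, 146/39]
step 1: P̄ = F·P·Fᵀ + Q = [3509/234 -1216/39; -1216/39 942/13]
step 1: y = z − H·x̄ = [-1685/234]
step 1: S = H·P̄·Hᵀ + R = [113273/234]
step 1: K = P̄·Hᵀ·S⁻¹ = [-18379/113273; 43572/113273]
step 1: x' = x̄ + K·y = [15683/113273, 110292/113273]
step 1: P' = (I − K·H)·P̄ = [255074/113273 -109530/113273; -109530/113273 94606/113273]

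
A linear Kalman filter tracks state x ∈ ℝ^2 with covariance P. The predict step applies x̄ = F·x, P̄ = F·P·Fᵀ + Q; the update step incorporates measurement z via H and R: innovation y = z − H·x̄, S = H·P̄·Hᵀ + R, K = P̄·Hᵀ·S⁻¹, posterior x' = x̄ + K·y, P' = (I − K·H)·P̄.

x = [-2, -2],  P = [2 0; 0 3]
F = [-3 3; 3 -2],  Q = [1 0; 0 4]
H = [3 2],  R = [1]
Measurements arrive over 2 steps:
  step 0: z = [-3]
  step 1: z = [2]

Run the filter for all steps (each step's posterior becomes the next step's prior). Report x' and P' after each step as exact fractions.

step 0: x' = [66/119, -278/119], P' = [1118/119 -1644/119; -1644/119 2446/119]
step 1: x' = [128091/61813, -130780/61813], P' = [1218323/123626 -892101/61813; -892101/61813 1321128/61813]

step 0: x̄ = F·x = [0, -2]
step 0: P̄ = F·P·Fᵀ + Q = [46 -36; -36 34]
step 0: y = z − H·x̄ = [1]
step 0: S = H·P̄·Hᵀ + R = [119]
step 0: K = P̄·Hᵀ·S⁻¹ = [66/119; -40/119]
step 0: x' = x̄ + K·y = [66/119, -278/119]
step 0: P' = (I − K·H)·P̄ = [1118/119 -1644/119; -1644/119 2446/119]
step 1: x̄ = F·x = [-1032/119, 754/119]
step 1: P̄ = F·P·Fᵀ + Q = [61787/119 -49398/119; -49398/119 40050/119]
step 1: y = z − H·x̄ = [1826/119]
step 1: S = H·P̄·Hᵀ + R = [123626/119]
step 1: K = P̄·Hᵀ·S⁻¹ = [86565/123626; -34047/61813]
step 1: x' = x̄ + K·y = [128091/61813, -130780/61813]
step 1: P' = (I − K·H)·P̄ = [1218323/123626 -892101/61813; -892101/61813 1321128/61813]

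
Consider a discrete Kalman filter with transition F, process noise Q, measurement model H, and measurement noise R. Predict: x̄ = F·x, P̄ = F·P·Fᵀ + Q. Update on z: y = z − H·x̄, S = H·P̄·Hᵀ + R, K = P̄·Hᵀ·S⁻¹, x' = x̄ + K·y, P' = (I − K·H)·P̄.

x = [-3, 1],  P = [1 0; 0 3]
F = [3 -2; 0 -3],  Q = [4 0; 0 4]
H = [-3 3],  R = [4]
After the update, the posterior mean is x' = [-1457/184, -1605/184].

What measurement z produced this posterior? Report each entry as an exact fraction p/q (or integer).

z = [-3]

x̄ = F·x = [-11, -3]
P̄ = F·P·Fᵀ + Q = [25 18; 18 31]
S = H·P̄·Hᵀ + R = [184]
K = P̄·Hᵀ·S⁻¹ = [-21/184; 39/184]
x' − x̄ = [567/184, -1053/184] = K·y
y = (KᵀK)⁻¹·Kᵀ·(x' − x̄) = [-27]
z = y + H·x̄ = [-27] + [24] = [-3]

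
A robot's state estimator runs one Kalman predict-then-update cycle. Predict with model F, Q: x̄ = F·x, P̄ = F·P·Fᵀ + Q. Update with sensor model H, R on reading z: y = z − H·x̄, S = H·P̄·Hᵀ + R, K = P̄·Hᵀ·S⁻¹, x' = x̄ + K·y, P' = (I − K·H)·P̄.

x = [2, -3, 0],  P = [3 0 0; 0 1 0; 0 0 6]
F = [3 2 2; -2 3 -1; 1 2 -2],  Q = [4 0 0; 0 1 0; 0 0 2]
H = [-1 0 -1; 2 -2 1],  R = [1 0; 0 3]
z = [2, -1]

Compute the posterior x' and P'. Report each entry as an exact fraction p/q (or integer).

x' = [-93903/14200, -14761/3550, 61269/14200]
P' = [129849/14200 14813/3550 -128627/14200; 14813/3550 5062/1775 -12999/3550; -128627/14200 -12999/3550 141121/14200]

x̄ = F·x = [0, -13, -4]
P̄ = F·P·Fᵀ + Q = [59 -24 -11; -24 28 12; -11 12 33]
y = z − H·x̄ = [-2, -23]
S = H·P̄·Hᵀ + R = [71 -142; -142 484]
K = P̄·Hᵀ·S⁻¹ = [-611/7100 59/200; -907/1775 -17/50; -6247/7100 -57/200]
x' = x̄ + K·y = [-93903/14200, -14761/3550, 61269/14200]
P' = (I − K·H)·P̄ = [129849/14200 14813/3550 -128627/14200; 14813/3550 5062/1775 -12999/3550; -128627/14200 -12999/3550 141121/14200]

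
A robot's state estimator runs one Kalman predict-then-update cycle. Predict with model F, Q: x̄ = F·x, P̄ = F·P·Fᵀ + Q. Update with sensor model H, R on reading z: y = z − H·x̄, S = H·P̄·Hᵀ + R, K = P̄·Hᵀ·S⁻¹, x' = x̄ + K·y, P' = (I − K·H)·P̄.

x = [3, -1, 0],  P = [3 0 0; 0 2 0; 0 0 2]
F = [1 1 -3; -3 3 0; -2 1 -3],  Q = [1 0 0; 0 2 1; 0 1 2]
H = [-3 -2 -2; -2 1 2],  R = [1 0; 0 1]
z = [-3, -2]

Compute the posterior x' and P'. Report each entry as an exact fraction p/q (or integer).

x̄ = F·x = [2, -12, -7]
P̄ = F·P·Fᵀ + Q = [24 -3 14; -3 47 25; 14 25 34]
y = z − H·x̄ = [-35, 28]
S = H·P̄·Hᵀ + R = [873 -267; -267 280]
K = P̄·Hᵀ·S⁻¹ = [-2951/15741 -1369/5247; -3433/57717 5986/19239; -2495/15741 425/5247]
x' = x̄ + K·y = [19771/15741, -69625/57717, 12838/15741]
P' = (I − K·H)·P̄ = [539/1431 -7529/5247 1379/1431; -7529/5247 133190/19239 -24875/5247; 1379/1431 -24875/5247 4829/1431]

x' = [19771/15741, -69625/57717, 12838/15741]
P' = [539/1431 -7529/5247 1379/1431; -7529/5247 133190/19239 -24875/5247; 1379/1431 -24875/5247 4829/1431]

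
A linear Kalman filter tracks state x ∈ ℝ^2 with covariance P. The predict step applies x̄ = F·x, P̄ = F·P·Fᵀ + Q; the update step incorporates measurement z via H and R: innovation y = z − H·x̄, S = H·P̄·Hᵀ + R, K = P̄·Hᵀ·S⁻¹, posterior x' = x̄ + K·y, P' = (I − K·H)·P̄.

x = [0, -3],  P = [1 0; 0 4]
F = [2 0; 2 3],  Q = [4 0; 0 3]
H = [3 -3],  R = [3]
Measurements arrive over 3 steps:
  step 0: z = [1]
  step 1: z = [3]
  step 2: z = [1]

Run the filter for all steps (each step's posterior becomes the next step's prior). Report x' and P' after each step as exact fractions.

step 0: x̄ = F·x = [0, -9]
step 0: P̄ = F·P·Fᵀ + Q = [8 4; 4 43]
step 0: y = z − H·x̄ = [-26]
step 0: S = H·P̄·Hᵀ + R = [390]
step 0: K = P̄·Hᵀ·S⁻¹ = [2/65; -3/10]
step 0: x' = x̄ + K·y = [-4/5, -6/5]
step 0: P' = (I − K·H)·P̄ = [496/65 38/5; 38/5 79/10]
step 1: x̄ = F·x = [-8/5, -26/5]
step 1: P̄ = F·P·Fᵀ + Q = [2244/65 4948/65; 4948/65 25457/130]
step 1: y = z − H·x̄ = [-39/5]
step 1: S = H·P̄·Hᵀ + R = [7059/10]
step 1: K = P̄·Hᵀ·S⁻¹ = [-32/181; -1197/2353]
step 1: x' = x̄ + K·y = [-40/181, -223/181]
step 1: P' = (I − K·H)·P̄ = [29316/2353 29732/2353; 29732/2353 30929/2353]
step 2: x̄ = F·x = [-80/181, -749/181]
step 2: P̄ = F·P·Fᵀ + Q = [126676/2353 295656/2353; 295656/2353 759468/2353]
step 2: y = z − H·x̄ = [-1826/181]
step 2: S = H·P̄·Hᵀ + R = [2660547/2353]
step 2: K = P̄·Hᵀ·S⁻¹ = [-168980/886849; -463812/886849]
step 2: x' = x̄ + K·y = [1312760/886849, 1009231/886849]
step 2: P' = (I − K·H)·P̄ = [147402004/11529037 149598744/11529037; 149598744/11529037 155628300/11529037]

step 0: x' = [-4/5, -6/5], P' = [496/65 38/5; 38/5 79/10]
step 1: x' = [-40/181, -223/181], P' = [29316/2353 29732/2353; 29732/2353 30929/2353]
step 2: x' = [1312760/886849, 1009231/886849], P' = [147402004/11529037 149598744/11529037; 149598744/11529037 155628300/11529037]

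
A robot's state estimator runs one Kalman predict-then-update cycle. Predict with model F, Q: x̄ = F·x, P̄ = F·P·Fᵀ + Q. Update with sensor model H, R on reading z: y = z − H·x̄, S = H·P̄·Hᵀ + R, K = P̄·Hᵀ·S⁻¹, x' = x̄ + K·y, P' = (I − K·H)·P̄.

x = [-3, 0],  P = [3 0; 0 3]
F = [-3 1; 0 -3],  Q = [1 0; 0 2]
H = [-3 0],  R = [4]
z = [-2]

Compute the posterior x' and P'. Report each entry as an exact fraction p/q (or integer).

x̄ = F·x = [9, 0]
P̄ = F·P·Fᵀ + Q = [31 -9; -9 29]
y = z − H·x̄ = [25]
S = H·P̄·Hᵀ + R = [283]
K = P̄·Hᵀ·S⁻¹ = [-93/283; 27/283]
x' = x̄ + K·y = [222/283, 675/283]
P' = (I − K·H)·P̄ = [124/283 -36/283; -36/283 7478/283]

x' = [222/283, 675/283]
P' = [124/283 -36/283; -36/283 7478/283]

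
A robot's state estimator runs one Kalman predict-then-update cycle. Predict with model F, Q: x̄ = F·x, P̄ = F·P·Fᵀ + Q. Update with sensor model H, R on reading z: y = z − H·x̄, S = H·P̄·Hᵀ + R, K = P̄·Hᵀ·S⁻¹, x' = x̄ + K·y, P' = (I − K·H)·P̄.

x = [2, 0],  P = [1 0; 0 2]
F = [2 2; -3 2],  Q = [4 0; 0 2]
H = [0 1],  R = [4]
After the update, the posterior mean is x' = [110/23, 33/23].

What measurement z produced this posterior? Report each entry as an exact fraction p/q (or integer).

x̄ = F·x = [4, -6]
P̄ = F·P·Fᵀ + Q = [16 2; 2 19]
S = H·P̄·Hᵀ + R = [23]
K = P̄·Hᵀ·S⁻¹ = [2/23; 19/23]
x' − x̄ = [18/23, 171/23] = K·y
y = (KᵀK)⁻¹·Kᵀ·(x' − x̄) = [9]
z = y + H·x̄ = [9] + [-6] = [3]

z = [3]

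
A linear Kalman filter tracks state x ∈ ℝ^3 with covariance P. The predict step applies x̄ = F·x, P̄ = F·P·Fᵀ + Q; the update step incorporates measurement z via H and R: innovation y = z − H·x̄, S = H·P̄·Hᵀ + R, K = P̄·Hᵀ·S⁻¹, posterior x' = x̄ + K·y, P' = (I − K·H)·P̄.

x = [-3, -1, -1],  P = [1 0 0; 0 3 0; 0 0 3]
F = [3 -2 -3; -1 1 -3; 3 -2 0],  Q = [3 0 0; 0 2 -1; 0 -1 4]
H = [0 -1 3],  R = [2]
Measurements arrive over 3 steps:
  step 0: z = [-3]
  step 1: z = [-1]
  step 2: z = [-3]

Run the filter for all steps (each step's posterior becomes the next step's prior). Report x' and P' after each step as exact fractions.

step 0: x' = [-49/64, 151/320, -57/64], P' = [2859/64 1719/64 579/64; 1719/64 6591/320 431/64; 579/64 431/64 155/64]
step 1: x' = [327889/163511, 676181/327022, 115039/327022], P' = [3271647/163511 1232103/163511 432915/163511; 1232103/163511 943700/163511 298673/163511; 432915/163511 298673/163511 130560/163511]
step 2: x' = [-43301942/27879845, 1548627/7965670, -51883669/55759690], P' = [3137163521/223038760 139754347/31862680 362799361/223038760; 139754347/31862680 130780263/31862680 40975587/31862680; 362799361/223038760 40975587/31862680 138992921/223038760]

step 0: x̄ = F·x = [-4, 5, -7]
step 0: P̄ = F·P·Fᵀ + Q = [51 18 21; 18 33 -10; 21 -10 25]
step 0: y = z − H·x̄ = [23]
step 0: S = H·P̄·Hᵀ + R = [320]
step 0: K = P̄·Hᵀ·S⁻¹ = [9/64; -63/320; 17/64]
step 0: x' = x̄ + K·y = [-49/64, 151/320, -57/64]
step 0: P' = (I − K·H)·P̄ = [2859/64 1719/64 579/64; 1719/64 6591/320 431/64; 579/64 431/64 155/64]
step 1: x̄ = F·x = [-91/160, 1251/320, -1037/320]
step 1: P̄ = F·P·Fᵀ + Q = [8391/80 -8511/160 19377/160; -8511/160 15751/320 -26537/320; 19377/160 -26537/320 53159/320]
step 1: y = z − H·x̄ = [2021/160]
step 1: S = H·P̄·Hᵀ + R = [163511/80]
step 1: K = P̄·Hᵀ·S⁻¹ = [33321/163511; -47681/327022; 93007/327022]
step 1: x' = x̄ + K·y = [327889/163511, 676181/327022, 115039/327022]
step 1: P' = (I − K·H)·P̄ = [3271647/163511 1232103/163511 432915/163511; 1232103/163511 943700/163511 298673/163511; 432915/163511 298673/163511 130560/163511]
step 2: x̄ = F·x = [269855/327022, -162357/163511, 307486/163511]
step 2: P̄ = F·P·Fᵀ + Q = [15891566/163511 -6068257/163511 16330190/163511; -6068257/163511 4058655/163511 -7809534/163511; 16330190/163511 -7809534/163511 19088431/163511]
step 2: y = z − H·x̄ = [-1575348/163511]
step 2: S = H·P̄·Hᵀ + R = [223038760/163511]
step 2: K = P̄·Hᵀ·S⁻¹ = [55058827/223038760; -3926751/31862680; 65074827/223038760]
step 2: x' = x̄ + K·y = [-43301942/27879845, 1548627/7965670, -51883669/55759690]
step 2: P' = (I − K·H)·P̄ = [3137163521/223038760 139754347/31862680 362799361/223038760; 139754347/31862680 130780263/31862680 40975587/31862680; 362799361/223038760 40975587/31862680 138992921/223038760]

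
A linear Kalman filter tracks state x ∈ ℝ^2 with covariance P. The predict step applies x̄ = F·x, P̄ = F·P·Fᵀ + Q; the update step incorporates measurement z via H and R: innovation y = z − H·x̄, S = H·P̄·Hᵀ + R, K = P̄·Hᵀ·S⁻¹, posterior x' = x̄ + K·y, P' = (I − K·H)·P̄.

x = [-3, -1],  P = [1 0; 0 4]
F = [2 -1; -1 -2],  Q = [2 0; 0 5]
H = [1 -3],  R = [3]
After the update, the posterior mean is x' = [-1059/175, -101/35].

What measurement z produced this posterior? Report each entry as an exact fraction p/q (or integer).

z = [3]

x̄ = F·x = [-5, 5]
P̄ = F·P·Fᵀ + Q = [10 6; 6 22]
S = H·P̄·Hᵀ + R = [175]
K = P̄·Hᵀ·S⁻¹ = [-8/175; -12/35]
x' − x̄ = [-184/175, -276/35] = K·y
y = (KᵀK)⁻¹·Kᵀ·(x' − x̄) = [23]
z = y + H·x̄ = [23] + [-20] = [3]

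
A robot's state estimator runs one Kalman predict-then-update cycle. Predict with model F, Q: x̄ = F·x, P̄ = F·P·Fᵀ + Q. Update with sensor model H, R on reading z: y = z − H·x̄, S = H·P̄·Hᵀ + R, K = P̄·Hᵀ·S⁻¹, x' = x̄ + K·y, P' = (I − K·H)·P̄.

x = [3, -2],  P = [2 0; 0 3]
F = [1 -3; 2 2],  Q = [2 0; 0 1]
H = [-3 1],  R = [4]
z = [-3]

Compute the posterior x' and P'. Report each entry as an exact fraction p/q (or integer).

x̄ = F·x = [9, 2]
P̄ = F·P·Fᵀ + Q = [31 -14; -14 21]
y = z − H·x̄ = [22]
S = H·P̄·Hᵀ + R = [388]
K = P̄·Hᵀ·S⁻¹ = [-107/388; 63/388]
x' = x̄ + K·y = [569/194, 1081/194]
P' = (I − K·H)·P̄ = [579/388 1309/388; 1309/388 4179/388]

x' = [569/194, 1081/194]
P' = [579/388 1309/388; 1309/388 4179/388]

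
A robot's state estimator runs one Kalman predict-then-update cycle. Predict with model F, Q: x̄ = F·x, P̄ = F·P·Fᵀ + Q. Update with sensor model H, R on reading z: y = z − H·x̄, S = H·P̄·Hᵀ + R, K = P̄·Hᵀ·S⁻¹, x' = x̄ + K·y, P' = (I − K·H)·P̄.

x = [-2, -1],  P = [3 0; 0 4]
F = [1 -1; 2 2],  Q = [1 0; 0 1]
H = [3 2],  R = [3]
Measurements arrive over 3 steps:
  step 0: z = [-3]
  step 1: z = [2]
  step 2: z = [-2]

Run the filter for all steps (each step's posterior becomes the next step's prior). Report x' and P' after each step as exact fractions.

step 0: x' = [73/167, -378/167], P' = [936/167 -1374/167; -1374/167 2139/167]
step 1: x' = [100741/31439, -119974/31439], P' = [90938/31439 -116670/31439; -116670/31439 168603/31439]
step 2: x' = [-1490535/3494209, -286270/3494209], P' = [7591920/3494209 -9494430/3494209; -9494430/3494209 13951389/3494209]

step 0: x̄ = F·x = [-1, -6]
step 0: P̄ = F·P·Fᵀ + Q = [8 -2; -2 29]
step 0: y = z − H·x̄ = [12]
step 0: S = H·P̄·Hᵀ + R = [167]
step 0: K = P̄·Hᵀ·S⁻¹ = [20/167; 52/167]
step 0: x' = x̄ + K·y = [73/167, -378/167]
step 0: P' = (I − K·H)·P̄ = [936/167 -1374/167; -1374/167 2139/167]
step 1: x̄ = F·x = [451/167, -610/167]
step 1: P̄ = F·P·Fᵀ + Q = [5990/167 -2406/167; -2406/167 1475/167]
step 1: y = z − H·x̄ = [201/167]
step 1: S = H·P̄·Hᵀ + R = [31439/167]
step 1: K = P̄·Hᵀ·S⁻¹ = [13158/31439; -4268/31439]
step 1: x' = x̄ + K·y = [100741/31439, -119974/31439]
step 1: P' = (I − K·H)·P̄ = [90938/31439 -116670/31439; -116670/31439 168603/31439]
step 2: x̄ = F·x = [220715/31439, -38466/31439]
step 2: P̄ = F·P·Fᵀ + Q = [524320/31439 -155330/31439; -155330/31439 136243/31439]
step 2: y = z − H·x̄ = [-648091/31439]
step 2: S = H·P̄·Hᵀ + R = [3494209/31439]
step 2: K = P̄·Hᵀ·S⁻¹ = [1262300/3494209; -193504/3494209]
step 2: x' = x̄ + K·y = [-1490535/3494209, -286270/3494209]
step 2: P' = (I − K·H)·P̄ = [7591920/3494209 -9494430/3494209; -9494430/3494209 13951389/3494209]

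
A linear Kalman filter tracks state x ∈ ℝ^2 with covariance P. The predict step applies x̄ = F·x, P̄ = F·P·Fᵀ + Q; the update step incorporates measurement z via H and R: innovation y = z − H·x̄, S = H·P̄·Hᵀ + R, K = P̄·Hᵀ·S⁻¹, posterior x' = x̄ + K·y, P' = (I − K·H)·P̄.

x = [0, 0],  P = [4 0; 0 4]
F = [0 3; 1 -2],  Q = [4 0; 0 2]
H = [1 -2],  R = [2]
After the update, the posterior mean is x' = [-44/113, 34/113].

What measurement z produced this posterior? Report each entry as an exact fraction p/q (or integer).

z = [-1]

x̄ = F·x = [0, 0]
P̄ = F·P·Fᵀ + Q = [40 -24; -24 22]
S = H·P̄·Hᵀ + R = [226]
K = P̄·Hᵀ·S⁻¹ = [44/113; -34/113]
x' − x̄ = [-44/113, 34/113] = K·y
y = (KᵀK)⁻¹·Kᵀ·(x' − x̄) = [-1]
z = y + H·x̄ = [-1] + [0] = [-1]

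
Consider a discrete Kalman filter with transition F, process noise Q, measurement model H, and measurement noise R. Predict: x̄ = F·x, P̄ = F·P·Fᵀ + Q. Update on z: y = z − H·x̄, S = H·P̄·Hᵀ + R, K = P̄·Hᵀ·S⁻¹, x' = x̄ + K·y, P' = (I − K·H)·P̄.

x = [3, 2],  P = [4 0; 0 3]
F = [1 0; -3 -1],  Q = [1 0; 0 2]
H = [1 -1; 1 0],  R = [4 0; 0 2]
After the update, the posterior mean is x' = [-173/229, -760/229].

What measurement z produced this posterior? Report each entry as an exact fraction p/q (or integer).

x̄ = F·x = [3, -11]
P̄ = F·P·Fᵀ + Q = [5 -12; -12 41]
S = H·P̄·Hᵀ + R = [74 17; 17 7]
K = P̄·Hᵀ·S⁻¹ = [34/229 81/229; -167/229 13/229]
x' − x̄ = [-860/229, 1759/229] = K·y
y = (KᵀK)⁻¹·Kᵀ·(x' − x̄) = [-11, -6]
z = y + H·x̄ = [-11, -6] + [14, 3] = [3, -3]

z = [3, -3]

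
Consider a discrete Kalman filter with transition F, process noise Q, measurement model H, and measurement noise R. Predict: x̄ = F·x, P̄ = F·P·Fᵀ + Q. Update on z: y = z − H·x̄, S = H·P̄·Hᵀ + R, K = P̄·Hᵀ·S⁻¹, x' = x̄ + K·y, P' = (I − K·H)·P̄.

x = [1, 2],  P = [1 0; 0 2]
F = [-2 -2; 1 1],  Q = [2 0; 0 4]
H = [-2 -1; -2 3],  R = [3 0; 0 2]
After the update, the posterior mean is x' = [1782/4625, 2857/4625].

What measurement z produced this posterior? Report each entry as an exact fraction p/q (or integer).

x̄ = F·x = [-6, 3]
P̄ = F·P·Fᵀ + Q = [14 -6; -6 7]
S = H·P̄·Hᵀ + R = [42 59; 59 193]
K = P̄·Hᵀ·S⁻¹ = [-1532/4625 -634/4625; -982/4625 1091/4625]
x' − x̄ = [29532/4625, -11018/4625] = K·y
y = (KᵀK)⁻¹·Kᵀ·(x' − x̄) = [-11, -20]
z = y + H·x̄ = [-11, -20] + [9, 21] = [-2, 1]

z = [-2, 1]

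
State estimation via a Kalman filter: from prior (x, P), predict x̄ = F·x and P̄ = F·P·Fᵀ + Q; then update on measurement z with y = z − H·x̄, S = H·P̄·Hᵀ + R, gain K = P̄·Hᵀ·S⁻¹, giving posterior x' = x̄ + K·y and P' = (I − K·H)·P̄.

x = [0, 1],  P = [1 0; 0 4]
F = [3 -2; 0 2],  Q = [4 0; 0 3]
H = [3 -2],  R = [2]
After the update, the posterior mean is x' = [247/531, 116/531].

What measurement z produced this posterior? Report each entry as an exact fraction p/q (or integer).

x̄ = F·x = [-2, 2]
P̄ = F·P·Fᵀ + Q = [29 -16; -16 19]
S = H·P̄·Hᵀ + R = [531]
K = P̄·Hᵀ·S⁻¹ = [119/531; -86/531]
x' − x̄ = [1309/531, -946/531] = K·y
y = (KᵀK)⁻¹·Kᵀ·(x' − x̄) = [11]
z = y + H·x̄ = [11] + [-10] = [1]

z = [1]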